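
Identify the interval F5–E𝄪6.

doubly augmented seventh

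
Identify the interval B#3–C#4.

minor second

Counting letters B–C gives a second.
B#→C# = 1 semitone, 1 narrower than the major second (2), so minor.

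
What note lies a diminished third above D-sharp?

F

D up a major third is F#, so the target letter is F.
From D#, a diminished third is 2 semitones up: F.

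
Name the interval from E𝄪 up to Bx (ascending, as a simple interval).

perfect fifth

Counting letters E–F–G–A–B gives a fifth.
E##→B## = 7 semitones, exactly the perfect fifth.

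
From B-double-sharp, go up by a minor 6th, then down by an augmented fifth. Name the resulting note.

C#

A minor sixth up from B## is G## (letter G, 8 semitones up).
An augmented fifth down from G## is C# (letter C, 8 semitones down).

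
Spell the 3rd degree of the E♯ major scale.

The E# major scale runs E# F## G## A# B# C## D##.
Degree 3 is G##.

G##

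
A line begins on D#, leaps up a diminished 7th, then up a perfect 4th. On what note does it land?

F

A diminished seventh up from D# is C (letter C, 9 semitones up).
A perfect fourth up from C is F (letter F, 5 semitones up).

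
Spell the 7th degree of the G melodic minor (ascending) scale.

Degree 7 takes the letter 6 steps above G, which is F.
In melodic minor (ascending), degree 7 sits 11 semitones above the tonic. G + 11 semitones is pitch class 6, spelled on F as F#.

F#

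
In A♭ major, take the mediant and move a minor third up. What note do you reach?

The mediant of Ab major is C.
A minor third (3 semitones) above C lands on the letter E, giving Eb.

Eb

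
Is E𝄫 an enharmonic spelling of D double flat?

Ebb is pitch class 2; Dbb is pitch class 0.
The pitch classes differ (2 vs. 0), so they are not enharmonic equivalents.

No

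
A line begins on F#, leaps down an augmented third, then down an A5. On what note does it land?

An augmented third down from F# is Db (letter D, 5 semitones down).
An augmented fifth down from Db is Gbb (letter G, 8 semitones down).

Gbb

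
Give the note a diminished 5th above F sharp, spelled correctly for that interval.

C

F up a perfect fifth is C, so the target letter is C.
From F#, a diminished fifth is 6 semitones up: C.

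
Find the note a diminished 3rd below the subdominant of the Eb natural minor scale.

F#

The subdominant of Eb natural minor is Ab.
A diminished third (2 semitones) below Ab lands on the letter F, giving F#.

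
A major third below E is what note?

A third below E lands on the letter C.
A major third spans 4 semitones, so E moves to pitch class 0. On the letter C that is C.

C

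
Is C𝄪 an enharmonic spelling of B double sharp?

No

Two spellings are enharmonically equivalent only if they share a pitch class.
Here C## → 2, B## → 1; 1 ≠ 2, so they are not.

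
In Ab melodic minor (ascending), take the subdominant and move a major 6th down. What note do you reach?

Fb

The subdominant of Ab melodic minor (ascending) is Db.
A major sixth (9 semitones) below Db lands on the letter F, giving Fb.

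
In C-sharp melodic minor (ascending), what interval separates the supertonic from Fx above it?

The supertonic of C# melodic minor (ascending) is D#.
D# up to F##: letters D→F make it a third; 4 semitones makes it major.

major third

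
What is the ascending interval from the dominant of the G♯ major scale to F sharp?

minor third

The dominant of G# major is D#.
D# up to F#: letters D→F make it a third; 3 semitones makes it minor.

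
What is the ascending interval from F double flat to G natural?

doubly augmented second

The letter names run F→G, a span of 1 letter step, so the interval is some kind of second.
Fbb to G is 4 semitones. A major second is 2, so 4 makes it doubly augmented.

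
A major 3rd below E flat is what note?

A third below E lands on the letter C.
A major third spans 4 semitones, so Eb moves to pitch class 11. On the letter C that is Cb.

Cb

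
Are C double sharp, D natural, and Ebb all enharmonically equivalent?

Yes

C## = pitch class 2 and D = pitch class 2 and Ebb = pitch class 2 — the same pitch class, so they are enharmonic equivalents.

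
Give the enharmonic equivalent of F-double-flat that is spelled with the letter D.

D#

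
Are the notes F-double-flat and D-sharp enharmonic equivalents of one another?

Fbb = pitch class 3 and D# = pitch class 3 — the same pitch class, so they are enharmonic equivalents.

Yes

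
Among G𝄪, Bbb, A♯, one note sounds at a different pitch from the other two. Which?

A#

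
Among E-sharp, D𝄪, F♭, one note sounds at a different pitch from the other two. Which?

E#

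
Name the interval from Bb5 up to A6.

major seventh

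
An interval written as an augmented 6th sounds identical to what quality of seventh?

An augmented sixth spans 10 semitones.
A seventh spanning 10 semitones is minor (the major seventh is 11).

minor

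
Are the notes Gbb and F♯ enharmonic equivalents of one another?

Two spellings are enharmonically equivalent only if they share a pitch class.
Here Gbb → 5, F# → 6; 5 ≠ 6, so they are not.

No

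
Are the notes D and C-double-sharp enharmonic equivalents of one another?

Yes

D is pitch class 2; C## is pitch class 2.
All spellings map to pitch class 2, so they are enharmonically equivalent.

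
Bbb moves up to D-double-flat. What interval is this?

The letter names run B→D, a span of 2 letter steps, so the interval is some kind of third.
Bbb to Dbb is 3 semitones. A major third is 4, so 3 makes it minor.

minor third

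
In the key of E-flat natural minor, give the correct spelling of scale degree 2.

Degree 2 takes the letter 1 step above E, which is F.
In natural minor, degree 2 sits 2 semitones above the tonic. Eb + 2 semitones is pitch class 5, spelled on F as F.

F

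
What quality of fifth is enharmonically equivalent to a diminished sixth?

perfect

A diminished sixth spans 7 semitones.
A fifth spanning 7 semitones is perfect (the perfect fifth is 7).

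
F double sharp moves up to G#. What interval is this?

The letter names run F→G, a span of 1 letter step, so the interval is some kind of second.
F## to G# is 1 semitone. A major second is 2, so 1 makes it minor.

minor second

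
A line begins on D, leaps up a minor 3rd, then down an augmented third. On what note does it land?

A minor third up from D is F (letter F, 3 semitones up).
An augmented third down from F is Dbb (letter D, 5 semitones down).

Dbb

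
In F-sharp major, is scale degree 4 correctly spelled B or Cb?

Each scale degree takes a distinct letter name. Degree 4 of a scale on F must use the letter B.
B and Cb are enharmonically the same pitch, but only B uses the letter B, so it is the correct spelling here.

B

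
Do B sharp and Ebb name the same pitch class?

No

B# is pitch class 0; Ebb is pitch class 2.
The pitch classes differ (0 vs. 2), so they are not enharmonic equivalents.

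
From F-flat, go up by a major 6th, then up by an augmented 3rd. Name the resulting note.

F#

A major sixth up from Fb is Db (letter D, 9 semitones up).
An augmented third up from Db is F# (letter F, 5 semitones up).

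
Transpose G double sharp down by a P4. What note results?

D##

A fourth below G lands on the letter D.
A perfect fourth spans 5 semitones, so G## moves to pitch class 4. On the letter D that is D##.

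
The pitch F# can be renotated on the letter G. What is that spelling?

Gb

F# is pitch class 6. The letter G alone is pitch class 7.
To reach pitch class 6 from G requires an offset of -1 semitone, i.e. flat: Gb.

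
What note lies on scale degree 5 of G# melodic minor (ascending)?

D#

The G# melodic minor (ascending) scale runs G# A# B C# D# E# F##.
Degree 5 is D#.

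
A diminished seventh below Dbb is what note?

A seventh below D lands on the letter E.
A diminished seventh spans 9 semitones, so Dbb moves to pitch class 3. On the letter E that is Eb.

Eb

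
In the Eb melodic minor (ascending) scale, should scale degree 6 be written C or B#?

Each scale degree takes a distinct letter name. Degree 6 of a scale on E must use the letter C.
C and B# are enharmonically the same pitch, but only C uses the letter C, so it is the correct spelling here.

C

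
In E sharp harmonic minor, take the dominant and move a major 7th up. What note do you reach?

A##

The dominant of E# harmonic minor is B#.
A major seventh (11 semitones) above B# lands on the letter A, giving A##.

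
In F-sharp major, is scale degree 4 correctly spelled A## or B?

Each scale degree takes a distinct letter name. Degree 4 of a scale on F must use the letter B.
B and A## are enharmonically the same pitch, but only B uses the letter B, so it is the correct spelling here.

B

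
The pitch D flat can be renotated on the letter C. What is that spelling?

C#

Plain C sits 1 semitone below Db, so on the letter C the same pitch needs a sharp: C#.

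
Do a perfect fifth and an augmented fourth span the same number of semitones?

A perfect fifth spans 7 semitones; an augmented fourth spans 6.
The spans differ, so they are not enharmonic equivalents.

No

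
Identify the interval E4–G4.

The letter names run E→G, a span of 2 letter steps, so the interval is some kind of third.
E to G is 3 semitones. A major third is 4, so 3 makes it minor.

minor third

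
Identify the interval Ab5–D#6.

The letter names run A→D, a span of 3 letter steps, so the interval is some kind of fourth.
Ab to D# is 7 semitones. A perfect fourth is 5, so 7 makes it doubly augmented.

doubly augmented fourth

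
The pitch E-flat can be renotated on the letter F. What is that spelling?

Fbb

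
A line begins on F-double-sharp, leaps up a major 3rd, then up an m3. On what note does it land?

C##

A major third up from F## is A## (letter A, 4 semitones up).
A minor third up from A## is C## (letter C, 3 semitones up).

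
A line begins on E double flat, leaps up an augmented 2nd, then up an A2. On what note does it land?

G#

An augmented second up from Ebb is F (letter F, 3 semitones up).
An augmented second up from F is G# (letter G, 3 semitones up).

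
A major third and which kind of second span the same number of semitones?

A major third spans 4 semitones.
A second spanning 4 semitones is doubly augmented (the major second is 2).

doubly augmented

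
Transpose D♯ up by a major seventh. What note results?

C##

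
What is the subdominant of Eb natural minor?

Ab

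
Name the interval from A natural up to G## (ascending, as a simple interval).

augmented seventh

Counting letters A–B–C–D–E–F–G gives a seventh.
A→G## = 12 semitones, 1 wider than the major seventh (11), so augmented.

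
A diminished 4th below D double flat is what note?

Ab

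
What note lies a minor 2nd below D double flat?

Cb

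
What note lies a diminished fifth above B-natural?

B up a perfect fifth is F#, so the target letter is F.
From B, a diminished fifth is 6 semitones up: F.

F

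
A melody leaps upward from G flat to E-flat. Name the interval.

The letter names run G→E, a span of 5 letter steps, so the interval is some kind of sixth.
Gb to Eb is 9 semitones. A major sixth is 9, so 9 makes it major.

major sixth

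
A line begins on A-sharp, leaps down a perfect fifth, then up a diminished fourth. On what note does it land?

G

A perfect fifth down from A# is D# (letter D, 7 semitones down).
A diminished fourth up from D# is G (letter G, 4 semitones up).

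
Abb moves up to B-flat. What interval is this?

Counting letters A–B gives a second.
Abb→Bb = 3 semitones, 1 wider than the major second (2), so augmented.

augmented second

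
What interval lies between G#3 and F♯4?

The letter names run G→F, a span of 6 letter steps, so the interval is some kind of seventh.
G# to F# is 10 semitones. A major seventh is 11, so 10 makes it minor.

minor seventh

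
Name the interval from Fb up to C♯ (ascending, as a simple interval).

Counting letters F–G–A–B–C gives a fifth.
Fb→C# = 9 semitones, 2 wider than the perfect fifth (7), so doubly augmented.

doubly augmented fifth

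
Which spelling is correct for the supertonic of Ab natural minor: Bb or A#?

Each scale degree takes a distinct letter name. Degree 2 of a scale on A must use the letter B.
Bb and A# are enharmonically the same pitch, but only Bb uses the letter B, so it is the correct spelling here.

Bb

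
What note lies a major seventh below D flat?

D down a major seventh is Eb, so the target letter is E.
From Db, a major seventh is 11 semitones down: Ebb.

Ebb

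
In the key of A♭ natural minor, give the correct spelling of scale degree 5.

Eb

The Ab natural minor scale runs Ab Bb Cb Db Eb Fb Gb.
Degree 5 is Eb.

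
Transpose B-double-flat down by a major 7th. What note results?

B down a major seventh is C, so the target letter is C.
From Bbb, a major seventh is 11 semitones down: Cbb.

Cbb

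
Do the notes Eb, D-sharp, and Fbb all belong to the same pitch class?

Eb is pitch class 3; D# is pitch class 3; Fbb is pitch class 3.
All spellings map to pitch class 3, so they are enharmonically equivalent.

Yes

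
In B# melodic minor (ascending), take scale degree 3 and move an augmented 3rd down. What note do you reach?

Bb

Scale degree 3 of B# melodic minor (ascending) is D#.
An augmented third (5 semitones) below D# lands on the letter B, giving Bb.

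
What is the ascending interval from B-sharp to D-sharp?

The letter names run B→D, a span of 2 letter steps, so the interval is some kind of third.
B# to D# is 3 semitones. A major third is 4, so 3 makes it minor.

minor third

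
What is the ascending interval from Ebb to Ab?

augmented fourth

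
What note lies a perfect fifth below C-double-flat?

Fbb

A fifth below C lands on the letter F.
A perfect fifth spans 7 semitones, so Cbb moves to pitch class 3. On the letter F that is Fbb.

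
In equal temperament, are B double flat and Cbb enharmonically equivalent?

Bbb is pitch class 9; Cbb is pitch class 10.
The pitch classes differ (9 vs. 10), so they are not enharmonic equivalents.

No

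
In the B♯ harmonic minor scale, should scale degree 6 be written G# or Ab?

Each scale degree takes a distinct letter name. Degree 6 of a scale on B must use the letter G.
G# and Ab are enharmonically the same pitch, but only G# uses the letter G, so it is the correct spelling here.

G#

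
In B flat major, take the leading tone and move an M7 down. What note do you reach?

The leading tone of Bb major is A.
A major seventh (11 semitones) below A lands on the letter B, giving Bb.

Bb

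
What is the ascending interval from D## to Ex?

major second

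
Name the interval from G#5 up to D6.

Counting letters G–A–B–C–D gives a fifth.
G#→D = 6 semitones, 1 narrower than the perfect fifth (7), so diminished.

diminished fifth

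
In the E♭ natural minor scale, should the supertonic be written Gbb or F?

F

Each scale degree takes a distinct letter name. Degree 2 of a scale on E must use the letter F.
F and Gbb are enharmonically the same pitch, but only F uses the letter F, so it is the correct spelling here.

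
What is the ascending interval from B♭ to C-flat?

The letter names run B→C, a span of 1 letter step, so the interval is some kind of second.
Bb to Cb is 1 semitone. A major second is 2, so 1 makes it minor.

minor second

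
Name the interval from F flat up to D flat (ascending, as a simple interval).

Counting letters F–G–A–B–C–D gives a sixth.
Fb→Db = 9 semitones, exactly the major sixth.

major sixth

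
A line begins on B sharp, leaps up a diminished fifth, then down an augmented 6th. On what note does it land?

Ab

A diminished fifth up from B# is F# (letter F, 6 semitones up).
An augmented sixth down from F# is Ab (letter A, 10 semitones down).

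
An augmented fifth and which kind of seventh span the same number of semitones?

doubly diminished

An augmented fifth spans 8 semitones.
A seventh spanning 8 semitones is doubly diminished (the major seventh is 11).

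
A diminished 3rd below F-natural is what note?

A third below F lands on the letter D.
A diminished third spans 2 semitones, so F moves to pitch class 3. On the letter D that is D#.

D#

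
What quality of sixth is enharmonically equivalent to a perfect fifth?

diminished

A perfect fifth spans 7 semitones.
A sixth spanning 7 semitones is diminished (the major sixth is 9).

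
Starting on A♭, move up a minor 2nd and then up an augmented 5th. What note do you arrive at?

F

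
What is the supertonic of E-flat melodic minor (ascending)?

F

The Eb melodic minor (ascending) scale runs Eb F Gb Ab Bb C D.
Degree 2 is F.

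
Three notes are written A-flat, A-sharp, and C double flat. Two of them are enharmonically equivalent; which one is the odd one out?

In 12-tone equal temperament, enharmonic equivalents share a pitch class. Ab is pitch class 8; A# is pitch class 10; Cbb is pitch class 10.
A# and Cbb share pitch class 10, while Ab is pitch class 8.

Ab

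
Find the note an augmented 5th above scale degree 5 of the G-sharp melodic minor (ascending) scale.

A##

Scale degree 5 of G# melodic minor (ascending) is D#.
An augmented fifth (8 semitones) above D# lands on the letter A, giving A##.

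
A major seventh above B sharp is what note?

A##

B up a major seventh is A#, so the target letter is A.
From B#, a major seventh is 11 semitones up: A##.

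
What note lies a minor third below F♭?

F down a major third is Db, so the target letter is D.
From Fb, a minor third is 3 semitones down: Db.

Db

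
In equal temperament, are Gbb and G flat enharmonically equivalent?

No

Two spellings are enharmonically equivalent only if they share a pitch class.
Here Gbb → 5, Gb → 6; 5 ≠ 6, so they are not.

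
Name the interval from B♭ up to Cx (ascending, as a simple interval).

Counting letters B–C gives a second.
Bb→C## = 4 semitones, 2 wider than the major second (2), so doubly augmented.

doubly augmented second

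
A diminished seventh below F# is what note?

A seventh below F lands on the letter G.
A diminished seventh spans 9 semitones, so F# moves to pitch class 9. On the letter G that is G##.

G##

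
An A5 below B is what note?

Eb

A fifth below B lands on the letter E.
An augmented fifth spans 8 semitones, so B moves to pitch class 3. On the letter E that is Eb.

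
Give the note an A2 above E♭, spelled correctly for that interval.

F#

A second above E lands on the letter F.
An augmented second spans 3 semitones, so Eb moves to pitch class 6. On the letter F that is F#.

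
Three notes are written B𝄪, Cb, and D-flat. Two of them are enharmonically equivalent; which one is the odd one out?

Cb

In 12-tone equal temperament, enharmonic equivalents share a pitch class. B## is pitch class 1; Cb is pitch class 11; Db is pitch class 1.
B## and Db share pitch class 1, while Cb is pitch class 11.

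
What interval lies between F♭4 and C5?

augmented fifth

Counting letters F–G–A–B–C gives a fifth.
Fb→C = 8 semitones, 1 wider than the perfect fifth (7), so augmented.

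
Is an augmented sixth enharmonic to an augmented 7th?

An augmented sixth spans 10 semitones; an augmented seventh spans 12.
The spans differ, so they are not enharmonic equivalents.

No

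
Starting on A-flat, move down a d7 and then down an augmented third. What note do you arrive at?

Gb

A diminished seventh down from Ab is B (letter B, 9 semitones down).
An augmented third down from B is Gb (letter G, 5 semitones down).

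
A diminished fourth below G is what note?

G down a perfect fourth is D, so the target letter is D.
From G, a diminished fourth is 4 semitones down: D#.

D#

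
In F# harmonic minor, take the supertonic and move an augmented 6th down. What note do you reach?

Bb

The supertonic of F# harmonic minor is G#.
An augmented sixth (10 semitones) below G# lands on the letter B, giving Bb.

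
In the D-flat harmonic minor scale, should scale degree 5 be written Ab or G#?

Each scale degree takes a distinct letter name. Degree 5 of a scale on D must use the letter A.
Ab and G# are enharmonically the same pitch, but only Ab uses the letter A, so it is the correct spelling here.

Ab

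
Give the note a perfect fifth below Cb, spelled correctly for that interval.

A fifth below C lands on the letter F.
A perfect fifth spans 7 semitones, so Cb moves to pitch class 4. On the letter F that is Fb.

Fb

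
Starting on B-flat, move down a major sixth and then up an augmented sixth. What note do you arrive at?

A major sixth down from Bb is Db (letter D, 9 semitones down).
An augmented sixth up from Db is B (letter B, 10 semitones up).

B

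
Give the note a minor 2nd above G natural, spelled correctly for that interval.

Ab

A second above G lands on the letter A.
A minor second spans 1 semitone, so G moves to pitch class 8. On the letter A that is Ab.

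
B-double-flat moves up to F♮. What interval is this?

Counting letters B–C–D–E–F gives a fifth.
Bbb→F = 8 semitones, 1 wider than the perfect fifth (7), so augmented.

augmented fifth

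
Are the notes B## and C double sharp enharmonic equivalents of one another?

No

B## is pitch class 1; C## is pitch class 2.
The pitch classes differ (1 vs. 2), so they are not enharmonic equivalents.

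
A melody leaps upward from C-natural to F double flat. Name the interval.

doubly diminished fourth

The letter names run C→F, a span of 3 letter steps, so the interval is some kind of fourth.
C to Fbb is 3 semitones. A perfect fourth is 5, so 3 makes it doubly diminished.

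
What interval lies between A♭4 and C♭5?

minor third

Counting letters A–B–C gives a third.
Ab→Cb = 3 semitones, 1 narrower than the major third (4), so minor.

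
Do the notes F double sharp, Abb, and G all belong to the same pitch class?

F## = pitch class 7 and Abb = pitch class 7 and G = pitch class 7 — the same pitch class, so they are enharmonic equivalents.

Yes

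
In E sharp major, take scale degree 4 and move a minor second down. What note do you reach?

G##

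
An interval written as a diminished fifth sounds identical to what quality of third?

doubly augmented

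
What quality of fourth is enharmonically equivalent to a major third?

A major third spans 4 semitones.
A fourth spanning 4 semitones is diminished (the perfect fourth is 5).

diminished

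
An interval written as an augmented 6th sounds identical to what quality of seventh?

An augmented sixth spans 10 semitones.
A seventh spanning 10 semitones is minor (the major seventh is 11).

minor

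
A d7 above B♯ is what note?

A

B up a major seventh is A#, so the target letter is A.
From B#, a diminished seventh is 9 semitones up: A.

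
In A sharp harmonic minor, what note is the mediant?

Degree 3 takes the letter 2 steps above A, which is C.
In harmonic minor, degree 3 sits 3 semitones above the tonic. A# + 3 semitones is pitch class 1, spelled on C as C#.

C#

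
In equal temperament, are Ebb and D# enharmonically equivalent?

Two spellings are enharmonically equivalent only if they share a pitch class.
Here Ebb → 2, D# → 3; 2 ≠ 3, so they are not.

No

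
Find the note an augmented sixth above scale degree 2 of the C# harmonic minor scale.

Scale degree 2 of C# harmonic minor is D#.
An augmented sixth (10 semitones) above D# lands on the letter B, giving B##.

B##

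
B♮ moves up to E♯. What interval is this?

The letter names run B→E, a span of 3 letter steps, so the interval is some kind of fourth.
B to E# is 6 semitones. A perfect fourth is 5, so 6 makes it augmented.

augmented fourth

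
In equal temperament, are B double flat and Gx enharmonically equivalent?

Yes

Bbb = pitch class 9 and G## = pitch class 9 — the same pitch class, so they are enharmonic equivalents.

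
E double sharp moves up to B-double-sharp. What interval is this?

The letter names run E→B, a span of 4 letter steps, so the interval is some kind of fifth.
E## to B## is 7 semitones. A perfect fifth is 7, so 7 makes it perfect.

perfect fifth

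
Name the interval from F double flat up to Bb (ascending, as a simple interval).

doubly augmented fourth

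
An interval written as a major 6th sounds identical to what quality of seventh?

diminished

A major sixth spans 9 semitones.
A seventh spanning 9 semitones is diminished (the major seventh is 11).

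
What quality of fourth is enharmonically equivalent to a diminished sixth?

A diminished sixth spans 7 semitones.
A fourth spanning 7 semitones is doubly augmented (the perfect fourth is 5).

doubly augmented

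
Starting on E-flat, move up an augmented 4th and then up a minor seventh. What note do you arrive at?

G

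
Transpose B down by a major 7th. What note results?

B down a major seventh is C, so the target letter is C.
From B, a major seventh is 11 semitones down: C.

C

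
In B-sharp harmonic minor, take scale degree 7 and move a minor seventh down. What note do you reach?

B##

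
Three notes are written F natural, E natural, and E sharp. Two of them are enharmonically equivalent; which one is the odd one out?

In 12-tone equal temperament, enharmonic equivalents share a pitch class. F is pitch class 5; E is pitch class 4; E# is pitch class 5.
F and E# share pitch class 5, while E is pitch class 4.

E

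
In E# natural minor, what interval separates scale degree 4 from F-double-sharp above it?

Scale degree 4 of E# natural minor is A#.
A# up to F##: letters A→F make it a sixth; 9 semitones makes it major.

major sixth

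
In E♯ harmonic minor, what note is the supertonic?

F##

Degree 2 takes the letter 1 step above E, which is F.
In harmonic minor, degree 2 sits 2 semitones above the tonic. E# + 2 semitones is pitch class 7, spelled on F as F##.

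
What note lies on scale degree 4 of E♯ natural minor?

A#

Degree 4 takes the letter 3 steps above E, which is A.
In natural minor, degree 4 sits 5 semitones above the tonic. E# + 5 semitones is pitch class 10, spelled on A as A#.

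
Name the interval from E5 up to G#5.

major third

The letter names run E→G, a span of 2 letter steps, so the interval is some kind of third.
E to G# is 4 semitones. A major third is 4, so 4 makes it major.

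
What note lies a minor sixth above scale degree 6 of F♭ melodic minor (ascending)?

Scale degree 6 of Fb melodic minor (ascending) is Db.
A minor sixth (8 semitones) above Db lands on the letter B, giving Bbb.

Bbb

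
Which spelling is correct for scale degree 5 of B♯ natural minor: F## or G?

Each scale degree takes a distinct letter name. Degree 5 of a scale on B must use the letter F.
F## and G are enharmonically the same pitch, but only F## uses the letter F, so it is the correct spelling here.

F##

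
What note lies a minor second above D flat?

A second above D lands on the letter E.
A minor second spans 1 semitone, so Db moves to pitch class 2. On the letter E that is Ebb.

Ebb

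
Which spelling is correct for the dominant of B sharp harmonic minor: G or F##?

F##

Each scale degree takes a distinct letter name. Degree 5 of a scale on B must use the letter F.
F## and G are enharmonically the same pitch, but only F## uses the letter F, so it is the correct spelling here.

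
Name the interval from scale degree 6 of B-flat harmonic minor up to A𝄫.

minor second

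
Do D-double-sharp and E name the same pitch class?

D## = pitch class 4 and E = pitch class 4 — the same pitch class, so they are enharmonic equivalents.

Yes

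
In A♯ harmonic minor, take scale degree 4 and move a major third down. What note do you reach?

B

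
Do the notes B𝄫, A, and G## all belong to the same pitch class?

Yes

Bbb is pitch class 9; A is pitch class 9; G## is pitch class 9.
All spellings map to pitch class 9, so they are enharmonically equivalent.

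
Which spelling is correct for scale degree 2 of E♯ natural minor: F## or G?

F##

Each scale degree takes a distinct letter name. Degree 2 of a scale on E must use the letter F.
F## and G are enharmonically the same pitch, but only F## uses the letter F, so it is the correct spelling here.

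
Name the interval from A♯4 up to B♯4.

The letter names run A→B, a span of 1 letter step, so the interval is some kind of second.
A# to B# is 2 semitones. A major second is 2, so 2 makes it major.

major second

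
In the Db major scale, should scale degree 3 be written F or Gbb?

Each scale degree takes a distinct letter name. Degree 3 of a scale on D must use the letter F.
F and Gbb are enharmonically the same pitch, but only F uses the letter F, so it is the correct spelling here.

F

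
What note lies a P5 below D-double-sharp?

D down a perfect fifth is G, so the target letter is G.
From D##, a perfect fifth is 7 semitones down: G##.

G##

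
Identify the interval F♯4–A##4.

augmented third

Counting letters F–G–A gives a third.
F#→A## = 5 semitones, 1 wider than the major third (4), so augmented.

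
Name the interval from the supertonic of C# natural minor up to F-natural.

The supertonic of C# natural minor is D#.
D# up to F: letters D→F make it a third; 2 semitones makes it diminished.

diminished third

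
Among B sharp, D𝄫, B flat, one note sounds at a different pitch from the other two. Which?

In 12-tone equal temperament, enharmonic equivalents share a pitch class. B# is pitch class 0; Dbb is pitch class 0; Bb is pitch class 10.
B# and Dbb share pitch class 0, while Bb is pitch class 10.

Bb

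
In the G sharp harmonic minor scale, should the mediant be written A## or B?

B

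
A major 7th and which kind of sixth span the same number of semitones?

A major seventh spans 11 semitones.
A sixth spanning 11 semitones is doubly augmented (the major sixth is 9).

doubly augmented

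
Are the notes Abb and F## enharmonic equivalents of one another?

Abb is pitch class 7; F## is pitch class 7.
All spellings map to pitch class 7, so they are enharmonically equivalent.

Yes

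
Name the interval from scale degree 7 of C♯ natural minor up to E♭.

Scale degree 7 of C# natural minor is B.
B up to Eb: letters B→E make it a fourth; 4 semitones makes it diminished.

diminished fourth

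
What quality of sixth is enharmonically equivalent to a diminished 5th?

doubly diminished

A diminished fifth spans 6 semitones.
A sixth spanning 6 semitones is doubly diminished (the major sixth is 9).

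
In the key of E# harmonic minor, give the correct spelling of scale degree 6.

Degree 6 takes the letter 5 steps above E, which is C.
In harmonic minor, degree 6 sits 8 semitones above the tonic. E# + 8 semitones is pitch class 1, spelled on C as C#.

C#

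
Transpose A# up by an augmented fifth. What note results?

A fifth above A lands on the letter E.
An augmented fifth spans 8 semitones, so A# moves to pitch class 6. On the letter E that is E##.

E##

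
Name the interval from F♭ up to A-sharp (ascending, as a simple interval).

doubly augmented third

The letter names run F→A, a span of 2 letter steps, so the interval is some kind of third.
Fb to A# is 6 semitones. A major third is 4, so 6 makes it doubly augmented.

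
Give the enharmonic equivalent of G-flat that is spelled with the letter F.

F#

Gb is pitch class 6. The letter F alone is pitch class 5.
To reach pitch class 6 from F requires an offset of +1 semitone, i.e. sharp: F#.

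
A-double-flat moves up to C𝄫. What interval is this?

minor third

Counting letters A–B–C gives a third.
Abb→Cbb = 3 semitones, 1 narrower than the major third (4), so minor.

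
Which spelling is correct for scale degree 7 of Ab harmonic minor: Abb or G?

Each scale degree takes a distinct letter name. Degree 7 of a scale on A must use the letter G.
G and Abb are enharmonically the same pitch, but only G uses the letter G, so it is the correct spelling here.

G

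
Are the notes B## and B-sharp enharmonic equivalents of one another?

No

Two spellings are enharmonically equivalent only if they share a pitch class.
Here B## → 1, B# → 0; 0 ≠ 1, so they are not.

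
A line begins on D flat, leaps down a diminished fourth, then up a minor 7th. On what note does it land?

A diminished fourth down from Db is A (letter A, 4 semitones down).
A minor seventh up from A is G (letter G, 10 semitones up).

G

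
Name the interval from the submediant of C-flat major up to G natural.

The submediant of Cb major is Ab.
Ab up to G: letters A→G make it a seventh; 11 semitones makes it major.

major seventh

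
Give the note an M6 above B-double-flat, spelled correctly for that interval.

A sixth above B lands on the letter G.
A major sixth spans 9 semitones, so Bbb moves to pitch class 6. On the letter G that is Gb.

Gb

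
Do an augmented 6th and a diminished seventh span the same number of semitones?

An augmented sixth spans 10 semitones; a diminished seventh spans 9.
The spans differ, so they are not enharmonic equivalents.

No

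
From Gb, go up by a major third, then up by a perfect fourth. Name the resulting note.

A major third up from Gb is Bb (letter B, 4 semitones up).
A perfect fourth up from Bb is Eb (letter E, 5 semitones up).

Eb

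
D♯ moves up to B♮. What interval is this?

minor sixth

Counting letters D–E–F–G–A–B gives a sixth.
D#→B = 8 semitones, 1 narrower than the major sixth (9), so minor.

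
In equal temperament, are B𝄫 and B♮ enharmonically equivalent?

No

Bbb is pitch class 9; B is pitch class 11.
The pitch classes differ (9 vs. 11), so they are not enharmonic equivalents.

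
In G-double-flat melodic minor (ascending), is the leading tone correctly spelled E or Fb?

Fb

Each scale degree takes a distinct letter name. Degree 7 of a scale on G must use the letter F.
Fb and E are enharmonically the same pitch, but only Fb uses the letter F, so it is the correct spelling here.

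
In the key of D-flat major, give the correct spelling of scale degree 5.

Ab

Degree 5 takes the letter 4 steps above D, which is A.
In major, degree 5 sits 7 semitones above the tonic. Db + 7 semitones is pitch class 8, spelled on A as Ab.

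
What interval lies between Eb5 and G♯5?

augmented third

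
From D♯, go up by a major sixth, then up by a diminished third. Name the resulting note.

A major sixth up from D# is B# (letter B, 9 semitones up).
A diminished third up from B# is D (letter D, 2 semitones up).

D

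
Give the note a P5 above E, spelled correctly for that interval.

B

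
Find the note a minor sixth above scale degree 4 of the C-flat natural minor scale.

Dbb

Scale degree 4 of Cb natural minor is Fb.
A minor sixth (8 semitones) above Fb lands on the letter D, giving Dbb.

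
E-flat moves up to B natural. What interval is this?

augmented fifth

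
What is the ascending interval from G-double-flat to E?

doubly augmented sixth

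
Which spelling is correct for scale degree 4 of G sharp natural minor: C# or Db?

Each scale degree takes a distinct letter name. Degree 4 of a scale on G must use the letter C.
C# and Db are enharmonically the same pitch, but only C# uses the letter C, so it is the correct spelling here.

C#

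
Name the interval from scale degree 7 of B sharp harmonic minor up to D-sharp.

diminished fourth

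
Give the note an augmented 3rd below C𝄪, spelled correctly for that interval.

A

C down a major third is Ab, so the target letter is A.
From C##, an augmented third is 5 semitones down: A.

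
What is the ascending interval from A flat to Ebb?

diminished fifth

The letter names run A→E, a span of 4 letter steps, so the interval is some kind of fifth.
Ab to Ebb is 6 semitones. A perfect fifth is 7, so 6 makes it diminished.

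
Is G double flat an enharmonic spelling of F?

Yes

Gbb = pitch class 5 and F = pitch class 5 — the same pitch class, so they are enharmonic equivalents.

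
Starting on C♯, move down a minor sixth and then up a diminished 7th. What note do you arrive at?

A minor sixth down from C# is E# (letter E, 8 semitones down).
A diminished seventh up from E# is D (letter D, 9 semitones up).

D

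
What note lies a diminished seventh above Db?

D up a major seventh is C#, so the target letter is C.
From Db, a diminished seventh is 9 semitones up: Cbb.

Cbb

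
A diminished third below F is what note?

D#

F down a major third is Db, so the target letter is D.
From F, a diminished third is 2 semitones down: D#.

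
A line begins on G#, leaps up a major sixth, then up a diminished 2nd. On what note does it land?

A major sixth up from G# is E# (letter E, 9 semitones up).
A diminished second up from E# is F (letter F, 0 semitones up).

F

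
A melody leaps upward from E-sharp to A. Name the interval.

The letter names run E→A, a span of 3 letter steps, so the interval is some kind of fourth.
E# to A is 4 semitones. A perfect fourth is 5, so 4 makes it diminished.

diminished fourth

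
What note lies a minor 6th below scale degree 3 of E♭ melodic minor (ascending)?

Bb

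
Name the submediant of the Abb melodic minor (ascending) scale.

Fb

Degree 6 takes the letter 5 steps above A, which is F.
In melodic minor (ascending), degree 6 sits 9 semitones above the tonic. Abb + 9 semitones is pitch class 4, spelled on F as Fb.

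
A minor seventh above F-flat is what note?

Ebb

A seventh above F lands on the letter E.
A minor seventh spans 10 semitones, so Fb moves to pitch class 2. On the letter E that is Ebb.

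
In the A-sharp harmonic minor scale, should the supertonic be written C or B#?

Each scale degree takes a distinct letter name. Degree 2 of a scale on A must use the letter B.
B# and C are enharmonically the same pitch, but only B# uses the letter B, so it is the correct spelling here.

B#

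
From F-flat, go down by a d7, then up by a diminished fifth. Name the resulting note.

Db

A diminished seventh down from Fb is G (letter G, 9 semitones down).
A diminished fifth up from G is Db (letter D, 6 semitones up).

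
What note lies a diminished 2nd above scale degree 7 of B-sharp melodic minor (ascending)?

B

Scale degree 7 of B# melodic minor (ascending) is A##.
A diminished second (0 semitones) above A## lands on the letter B, giving B.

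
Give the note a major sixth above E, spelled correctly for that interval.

E up a major sixth is C#, so the target letter is C.
From E, a major sixth is 9 semitones up: C#.

C#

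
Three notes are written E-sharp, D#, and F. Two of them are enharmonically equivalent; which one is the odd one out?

In 12-tone equal temperament, enharmonic equivalents share a pitch class. E# is pitch class 5; D# is pitch class 3; F is pitch class 5.
E# and F share pitch class 5, while D# is pitch class 3.

D#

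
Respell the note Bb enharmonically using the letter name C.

Plain C sits 2 semitones above Bb, so on the letter C the same pitch needs a double flat: Cbb.

Cbb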